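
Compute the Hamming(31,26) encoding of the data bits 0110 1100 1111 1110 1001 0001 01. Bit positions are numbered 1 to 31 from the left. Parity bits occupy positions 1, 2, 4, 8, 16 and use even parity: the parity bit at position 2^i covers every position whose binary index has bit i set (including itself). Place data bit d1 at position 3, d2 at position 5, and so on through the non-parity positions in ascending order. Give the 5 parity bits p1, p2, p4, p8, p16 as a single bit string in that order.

10100

Place data bits at non-power-of-two positions: b3=0, b5=1, b6=1, b7=0, b9=1, b10=1, b11=0, b12=0, b13=1, b14=1, b15=1, b17=1, b18=1, b19=1, b20=1, b21=0, b22=1, b23=0, b24=0, b25=1, b26=0, b27=0, b28=0, b29=1, b30=0, b31=1.
p1 = XOR of data positions {3,5,7,9,11,13,15,17,19,21,23,25,27,29,31} = 0⊕1⊕0⊕1⊕0⊕1⊕1⊕1⊕1⊕0⊕0⊕1⊕0⊕1⊕1 = 1
p2 = XOR of data positions {3,6,7,10,11,14,15,18,19,22,23,26,27,30,31} = 0⊕1⊕0⊕1⊕0⊕1⊕1⊕1⊕1⊕1⊕0⊕0⊕0⊕0⊕1 = 0
p4 = XOR of data positions {5,6,7,12,13,14,15,20,21,22,23,28,29,30,31} = 1⊕1⊕0⊕0⊕1⊕1⊕1⊕1⊕0⊕1⊕0⊕0⊕1⊕0⊕1 = 1
p8 = XOR of data positions {9,10,11,12,13,14,15,24,25,26,27,28,29,30,31} = 1⊕1⊕0⊕0⊕1⊕1⊕1⊕0⊕1⊕0⊕0⊕0⊕1⊕0⊕1 = 0
p16 = XOR of data positions {17,18,19,20,21,22,23,24,25,26,27,28,29,30,31} = 1⊕1⊕1⊕1⊕0⊕1⊕0⊕0⊕1⊕0⊕0⊕0⊕1⊕0⊕1 = 0
Parity bits p1,p2,p4,p8,p16 = 10100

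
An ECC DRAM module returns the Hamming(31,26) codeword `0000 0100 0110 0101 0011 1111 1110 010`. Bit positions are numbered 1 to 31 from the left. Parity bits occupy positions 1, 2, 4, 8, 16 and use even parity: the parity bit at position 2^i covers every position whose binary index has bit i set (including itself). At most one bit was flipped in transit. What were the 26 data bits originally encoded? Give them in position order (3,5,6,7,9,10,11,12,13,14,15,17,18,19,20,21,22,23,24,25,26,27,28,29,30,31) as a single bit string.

s1: b1⊕b3⊕b5⊕b7⊕b9⊕b11⊕b13⊕b15⊕b17⊕b19⊕b21⊕b23⊕b25⊕b27⊕b29⊕b31 = 0⊕0⊕0⊕0⊕0⊕1⊕0⊕0⊕0⊕1⊕1⊕1⊕1⊕1⊕0⊕0 = 0
s2: b2⊕b3⊕b6⊕b7⊕b10⊕b11⊕b14⊕b15⊕b18⊕b19⊕b22⊕b23⊕b26⊕b27⊕b30⊕b31 = 0⊕0⊕1⊕0⊕1⊕1⊕1⊕0⊕0⊕1⊕1⊕1⊕1⊕1⊕1⊕0 = 0
s4: b4⊕b5⊕b6⊕b7⊕b12⊕b13⊕b14⊕b15⊕b20⊕b21⊕b22⊕b23⊕b28⊕b29⊕b30⊕b31 = 0⊕0⊕1⊕0⊕0⊕0⊕1⊕0⊕1⊕1⊕1⊕1⊕0⊕0⊕1⊕0 = 1
s8: b8⊕b9⊕b10⊕b11⊕b12⊕b13⊕b14⊕b15⊕b24⊕b25⊕b26⊕b27⊕b28⊕b29⊕b30⊕b31 = 0⊕0⊕1⊕1⊕0⊕0⊕1⊕0⊕1⊕1⊕1⊕1⊕0⊕0⊕1⊕0 = 0
s16: b16⊕b17⊕b18⊕b19⊕b20⊕b21⊕b22⊕b23⊕b24⊕b25⊕b26⊕b27⊕b28⊕b29⊕b30⊕b31 = 1⊕0⊕0⊕1⊕1⊕1⊕1⊕1⊕1⊕1⊕1⊕1⊕0⊕0⊕1⊕0 = 1
Syndrome (s16...s1) = 10100 → position 20.
Flip bit 20: corrected codeword = 0000010001100101001011111110010
Data bits at positions 3,5,6,7,9,10,11,12,13,14,15,17,18,19,20,21,22,23,24,25,26,27,28,29,30,31: 00100110010001011111110010

00100110010001011111110010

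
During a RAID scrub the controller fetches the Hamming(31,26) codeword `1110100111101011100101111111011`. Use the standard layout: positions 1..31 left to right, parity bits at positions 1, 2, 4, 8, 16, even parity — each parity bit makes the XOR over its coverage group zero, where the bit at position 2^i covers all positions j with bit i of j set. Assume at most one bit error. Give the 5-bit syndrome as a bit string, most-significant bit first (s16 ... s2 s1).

s1: b1⊕b3⊕b5⊕b7⊕b9⊕b11⊕b13⊕b15⊕b17⊕b19⊕b21⊕b23⊕b25⊕b27⊕b29⊕b31 = 1⊕1⊕1⊕0⊕1⊕1⊕1⊕1⊕1⊕0⊕0⊕1⊕1⊕1⊕0⊕1 = 0
s2: b2⊕b3⊕b6⊕b7⊕b10⊕b11⊕b14⊕b15⊕b18⊕b19⊕b22⊕b23⊕b26⊕b27⊕b30⊕b31 = 1⊕1⊕0⊕0⊕1⊕1⊕0⊕1⊕0⊕0⊕1⊕1⊕1⊕1⊕1⊕1 = 1
s4: b4⊕b5⊕b6⊕b7⊕b12⊕b13⊕b14⊕b15⊕b20⊕b21⊕b22⊕b23⊕b28⊕b29⊕b30⊕b31 = 0⊕1⊕0⊕0⊕0⊕1⊕0⊕1⊕1⊕0⊕1⊕1⊕1⊕0⊕1⊕1 = 1
s8: b8⊕b9⊕b10⊕b11⊕b12⊕b13⊕b14⊕b15⊕b24⊕b25⊕b26⊕b27⊕b28⊕b29⊕b30⊕b31 = 1⊕1⊕1⊕1⊕0⊕1⊕0⊕1⊕1⊕1⊕1⊕1⊕1⊕0⊕1⊕1 = 1
s16: b16⊕b17⊕b18⊕b19⊕b20⊕b21⊕b22⊕b23⊕b24⊕b25⊕b26⊕b27⊕b28⊕b29⊕b30⊕b31 = 1⊕1⊕0⊕0⊕1⊕0⊕1⊕1⊕1⊕1⊕1⊕1⊕1⊕0⊕1⊕1 = 0
Syndrome (s16...s1) = 01110 → position 14.

01110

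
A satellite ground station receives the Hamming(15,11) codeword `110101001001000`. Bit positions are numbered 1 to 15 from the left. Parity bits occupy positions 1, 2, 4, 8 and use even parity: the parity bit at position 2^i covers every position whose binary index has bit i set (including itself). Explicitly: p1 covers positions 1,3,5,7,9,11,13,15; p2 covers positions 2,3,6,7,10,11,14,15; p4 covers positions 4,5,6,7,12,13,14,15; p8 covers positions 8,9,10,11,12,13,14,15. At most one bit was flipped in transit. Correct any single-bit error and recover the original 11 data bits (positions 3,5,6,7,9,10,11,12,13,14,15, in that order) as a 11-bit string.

00101001000

s1: b1⊕b3⊕b5⊕b7⊕b9⊕b11⊕b13⊕b15 = 1⊕0⊕0⊕0⊕1⊕0⊕0⊕0 = 0
s2: b2⊕b3⊕b6⊕b7⊕b10⊕b11⊕b14⊕b15 = 1⊕0⊕1⊕0⊕0⊕0⊕0⊕0 = 0
s4: b4⊕b5⊕b6⊕b7⊕b12⊕b13⊕b14⊕b15 = 1⊕0⊕1⊕0⊕1⊕0⊕0⊕0 = 1
s8: b8⊕b9⊕b10⊕b11⊕b12⊕b13⊕b14⊕b15 = 0⊕1⊕0⊕0⊕1⊕0⊕0⊕0 = 0
Syndrome (s8...s1) = 0100 → position 4.
Flip bit 4: corrected codeword = 110001001001000
Data bits at positions 3,5,6,7,9,10,11,12,13,14,15: 00101001000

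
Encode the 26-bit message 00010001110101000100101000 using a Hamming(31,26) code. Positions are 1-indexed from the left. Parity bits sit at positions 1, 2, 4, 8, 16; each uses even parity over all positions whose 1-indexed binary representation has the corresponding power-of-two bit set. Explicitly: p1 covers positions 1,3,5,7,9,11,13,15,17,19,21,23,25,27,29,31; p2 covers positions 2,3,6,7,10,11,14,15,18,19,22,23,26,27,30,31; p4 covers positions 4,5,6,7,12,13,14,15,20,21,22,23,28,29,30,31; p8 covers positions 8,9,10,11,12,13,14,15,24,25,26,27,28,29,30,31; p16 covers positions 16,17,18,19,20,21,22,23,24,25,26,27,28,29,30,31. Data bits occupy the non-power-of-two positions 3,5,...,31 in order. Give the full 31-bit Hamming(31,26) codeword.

Place data bits at non-power-of-two positions: b3=0, b5=0, b6=0, b7=1, b9=0, b10=0, b11=0, b12=1, b13=1, b14=1, b15=0, b17=1, b18=0, b19=1, b20=0, b21=0, b22=0, b23=1, b24=0, b25=0, b26=1, b27=0, b28=1, b29=0, b30=0, b31=0.
p1 = XOR of data positions {3,5,7,9,11,13,15,17,19,21,23,25,27,29,31} = 0⊕0⊕1⊕0⊕0⊕1⊕0⊕1⊕1⊕0⊕1⊕0⊕0⊕0⊕0 = 1
p2 = XOR of data positions {3,6,7,10,11,14,15,18,19,22,23,26,27,30,31} = 0⊕0⊕1⊕0⊕0⊕1⊕0⊕0⊕1⊕0⊕1⊕1⊕0⊕0⊕0 = 1
p4 = XOR of data positions {5,6,7,12,13,14,15,20,21,22,23,28,29,30,31} = 0⊕0⊕1⊕1⊕1⊕1⊕0⊕0⊕0⊕0⊕1⊕1⊕0⊕0⊕0 = 0
p8 = XOR of data positions {9,10,11,12,13,14,15,24,25,26,27,28,29,30,31} = 0⊕0⊕0⊕1⊕1⊕1⊕0⊕0⊕0⊕1⊕0⊕1⊕0⊕0⊕0 = 1
p16 = XOR of data positions {17,18,19,20,21,22,23,24,25,26,27,28,29,30,31} = 1⊕0⊕1⊕0⊕0⊕0⊕1⊕0⊕0⊕1⊕0⊕1⊕0⊕0⊕0 = 1
Codeword b1..b31 = 1100001100011101101000100101000

1100001100011101101000100101000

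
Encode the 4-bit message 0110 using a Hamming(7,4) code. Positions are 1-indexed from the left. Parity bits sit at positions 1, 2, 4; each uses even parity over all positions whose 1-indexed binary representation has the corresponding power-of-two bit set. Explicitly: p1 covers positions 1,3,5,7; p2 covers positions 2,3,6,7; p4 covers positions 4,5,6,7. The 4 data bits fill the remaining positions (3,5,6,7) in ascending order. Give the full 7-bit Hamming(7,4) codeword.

1100110

Place data bits at non-power-of-two positions: b3=0, b5=1, b6=1, b7=0.
p1 = XOR of data positions {3,5,7} = 0⊕1⊕0 = 1
p2 = XOR of data positions {3,6,7} = 0⊕1⊕0 = 1
p4 = XOR of data positions {5,6,7} = 1⊕1⊕0 = 0
Codeword b1..b7 = 1100110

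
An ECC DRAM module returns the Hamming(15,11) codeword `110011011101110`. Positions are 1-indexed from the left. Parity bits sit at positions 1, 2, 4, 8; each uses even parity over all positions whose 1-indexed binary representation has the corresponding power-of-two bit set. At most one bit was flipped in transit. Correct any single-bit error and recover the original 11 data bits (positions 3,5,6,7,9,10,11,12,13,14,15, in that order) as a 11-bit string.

s1: b1⊕b3⊕b5⊕b7⊕b9⊕b11⊕b13⊕b15 = 1⊕0⊕1⊕0⊕1⊕0⊕1⊕0 = 0
s2: b2⊕b3⊕b6⊕b7⊕b10⊕b11⊕b14⊕b15 = 1⊕0⊕1⊕0⊕1⊕0⊕1⊕0 = 0
s4: b4⊕b5⊕b6⊕b7⊕b12⊕b13⊕b14⊕b15 = 0⊕1⊕1⊕0⊕1⊕1⊕1⊕0 = 1
s8: b8⊕b9⊕b10⊕b11⊕b12⊕b13⊕b14⊕b15 = 1⊕1⊕1⊕0⊕1⊕1⊕1⊕0 = 0
Syndrome (s8...s1) = 0100 → position 4.
Flip bit 4: corrected codeword = 110111011101110
Data bits at positions 3,5,6,7,9,10,11,12,13,14,15: 01101101110

01101101110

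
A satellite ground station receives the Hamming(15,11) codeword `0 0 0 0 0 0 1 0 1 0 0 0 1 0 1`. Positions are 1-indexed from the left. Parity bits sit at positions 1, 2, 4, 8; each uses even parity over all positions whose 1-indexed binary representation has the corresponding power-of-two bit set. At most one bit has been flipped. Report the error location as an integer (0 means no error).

s1: b1⊕b3⊕b5⊕b7⊕b9⊕b11⊕b13⊕b15 = 0⊕0⊕0⊕1⊕1⊕0⊕1⊕1 = 0
s2: b2⊕b3⊕b6⊕b7⊕b10⊕b11⊕b14⊕b15 = 0⊕0⊕0⊕1⊕0⊕0⊕0⊕1 = 0
s4: b4⊕b5⊕b6⊕b7⊕b12⊕b13⊕b14⊕b15 = 0⊕0⊕0⊕1⊕0⊕1⊕0⊕1 = 1
s8: b8⊕b9⊕b10⊕b11⊕b12⊕b13⊕b14⊕b15 = 0⊕1⊕0⊕0⊕0⊕1⊕0⊕1 = 1
Syndrome (s8...s1) = 1100 → position 12.

12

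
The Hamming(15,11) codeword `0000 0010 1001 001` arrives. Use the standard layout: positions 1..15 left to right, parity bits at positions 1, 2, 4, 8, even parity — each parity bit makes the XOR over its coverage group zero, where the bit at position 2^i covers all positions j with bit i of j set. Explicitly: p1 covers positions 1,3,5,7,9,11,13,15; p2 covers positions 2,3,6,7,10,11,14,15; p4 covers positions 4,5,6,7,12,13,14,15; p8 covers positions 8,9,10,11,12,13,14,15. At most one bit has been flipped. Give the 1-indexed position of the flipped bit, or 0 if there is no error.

13

s1: b1⊕b3⊕b5⊕b7⊕b9⊕b11⊕b13⊕b15 = 0⊕0⊕0⊕1⊕1⊕0⊕0⊕1 = 1
s2: b2⊕b3⊕b6⊕b7⊕b10⊕b11⊕b14⊕b15 = 0⊕0⊕0⊕1⊕0⊕0⊕0⊕1 = 0
s4: b4⊕b5⊕b6⊕b7⊕b12⊕b13⊕b14⊕b15 = 0⊕0⊕0⊕1⊕1⊕0⊕0⊕1 = 1
s8: b8⊕b9⊕b10⊕b11⊕b12⊕b13⊕b14⊕b15 = 0⊕1⊕0⊕0⊕1⊕0⊕0⊕1 = 1
Syndrome (s8...s1) = 1101 → position 13.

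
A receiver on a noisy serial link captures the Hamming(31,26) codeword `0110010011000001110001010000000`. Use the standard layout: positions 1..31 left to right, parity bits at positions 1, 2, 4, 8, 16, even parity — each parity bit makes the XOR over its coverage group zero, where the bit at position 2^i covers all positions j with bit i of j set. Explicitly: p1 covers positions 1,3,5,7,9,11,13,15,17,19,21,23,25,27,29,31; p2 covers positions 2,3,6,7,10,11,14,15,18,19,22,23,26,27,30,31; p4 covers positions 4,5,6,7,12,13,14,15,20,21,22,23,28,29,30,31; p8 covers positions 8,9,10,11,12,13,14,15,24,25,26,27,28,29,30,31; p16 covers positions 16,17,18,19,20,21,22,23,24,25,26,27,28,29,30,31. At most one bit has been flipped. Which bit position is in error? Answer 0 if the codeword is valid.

25

s1: b1⊕b3⊕b5⊕b7⊕b9⊕b11⊕b13⊕b15⊕b17⊕b19⊕b21⊕b23⊕b25⊕b27⊕b29⊕b31 = 0⊕1⊕0⊕0⊕1⊕0⊕0⊕0⊕1⊕0⊕0⊕0⊕0⊕0⊕0⊕0 = 1
s2: b2⊕b3⊕b6⊕b7⊕b10⊕b11⊕b14⊕b15⊕b18⊕b19⊕b22⊕b23⊕b26⊕b27⊕b30⊕b31 = 1⊕1⊕1⊕0⊕1⊕0⊕0⊕0⊕1⊕0⊕1⊕0⊕0⊕0⊕0⊕0 = 0
s4: b4⊕b5⊕b6⊕b7⊕b12⊕b13⊕b14⊕b15⊕b20⊕b21⊕b22⊕b23⊕b28⊕b29⊕b30⊕b31 = 0⊕0⊕1⊕0⊕0⊕0⊕0⊕0⊕0⊕0⊕1⊕0⊕0⊕0⊕0⊕0 = 0
s8: b8⊕b9⊕b10⊕b11⊕b12⊕b13⊕b14⊕b15⊕b24⊕b25⊕b26⊕b27⊕b28⊕b29⊕b30⊕b31 = 0⊕1⊕1⊕0⊕0⊕0⊕0⊕0⊕1⊕0⊕0⊕0⊕0⊕0⊕0⊕0 = 1
s16: b16⊕b17⊕b18⊕b19⊕b20⊕b21⊕b22⊕b23⊕b24⊕b25⊕b26⊕b27⊕b28⊕b29⊕b30⊕b31 = 1⊕1⊕1⊕0⊕0⊕0⊕1⊕0⊕1⊕0⊕0⊕0⊕0⊕0⊕0⊕0 = 1
Syndrome (s16...s1) = 11001 → position 25.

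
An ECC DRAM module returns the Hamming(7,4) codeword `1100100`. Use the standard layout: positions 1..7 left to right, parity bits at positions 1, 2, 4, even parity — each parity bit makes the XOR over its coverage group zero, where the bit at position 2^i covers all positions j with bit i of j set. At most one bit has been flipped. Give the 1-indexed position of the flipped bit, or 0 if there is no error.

6

s1: b1⊕b3⊕b5⊕b7 = 1⊕0⊕1⊕0 = 0
s2: b2⊕b3⊕b6⊕b7 = 1⊕0⊕0⊕0 = 1
s4: b4⊕b5⊕b6⊕b7 = 0⊕1⊕0⊕0 = 1
Syndrome (s4...s1) = 110 → position 6.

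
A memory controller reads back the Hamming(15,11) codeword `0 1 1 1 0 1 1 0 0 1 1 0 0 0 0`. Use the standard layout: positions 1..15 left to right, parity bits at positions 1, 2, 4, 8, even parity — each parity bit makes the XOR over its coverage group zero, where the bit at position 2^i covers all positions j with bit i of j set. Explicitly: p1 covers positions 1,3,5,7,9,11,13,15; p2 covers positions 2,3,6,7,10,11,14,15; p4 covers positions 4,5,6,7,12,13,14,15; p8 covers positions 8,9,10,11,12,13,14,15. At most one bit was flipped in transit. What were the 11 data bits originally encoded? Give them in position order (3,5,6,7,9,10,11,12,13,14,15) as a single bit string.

s1: b1⊕b3⊕b5⊕b7⊕b9⊕b11⊕b13⊕b15 = 0⊕1⊕0⊕1⊕0⊕1⊕0⊕0 = 1
s2: b2⊕b3⊕b6⊕b7⊕b10⊕b11⊕b14⊕b15 = 1⊕1⊕1⊕1⊕1⊕1⊕0⊕0 = 0
s4: b4⊕b5⊕b6⊕b7⊕b12⊕b13⊕b14⊕b15 = 1⊕0⊕1⊕1⊕0⊕0⊕0⊕0 = 1
s8: b8⊕b9⊕b10⊕b11⊕b12⊕b13⊕b14⊕b15 = 0⊕0⊕1⊕1⊕0⊕0⊕0⊕0 = 0
Syndrome (s8...s1) = 0101 → position 5.
Flip bit 5: corrected codeword = 011111100110000
Data bits at positions 3,5,6,7,9,10,11,12,13,14,15: 11110110000

11110110000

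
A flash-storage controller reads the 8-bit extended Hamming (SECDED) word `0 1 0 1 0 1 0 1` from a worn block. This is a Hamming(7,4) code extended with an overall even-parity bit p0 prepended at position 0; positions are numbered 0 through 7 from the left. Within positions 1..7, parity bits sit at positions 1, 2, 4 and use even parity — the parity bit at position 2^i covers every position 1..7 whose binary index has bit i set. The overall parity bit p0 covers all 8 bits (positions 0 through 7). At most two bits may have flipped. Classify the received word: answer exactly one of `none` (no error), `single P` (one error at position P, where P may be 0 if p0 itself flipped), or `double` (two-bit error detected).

none

s1: b1⊕b3⊕b5⊕b7 = 1⊕1⊕1⊕1 = 0
s2: b2⊕b3⊕b6⊕b7 = 0⊕1⊕0⊕1 = 0
s4: b4⊕b5⊕b6⊕b7 = 0⊕1⊕0⊕1 = 0
Syndrome (s4...s1) = 000 → position 0 (no error).
Overall parity (XOR of all 8 bits, including p0): 0⊕1⊕0⊕1⊕0⊕1⊕0⊕1 = 0
Overall=0, syndrome position=0 → no error.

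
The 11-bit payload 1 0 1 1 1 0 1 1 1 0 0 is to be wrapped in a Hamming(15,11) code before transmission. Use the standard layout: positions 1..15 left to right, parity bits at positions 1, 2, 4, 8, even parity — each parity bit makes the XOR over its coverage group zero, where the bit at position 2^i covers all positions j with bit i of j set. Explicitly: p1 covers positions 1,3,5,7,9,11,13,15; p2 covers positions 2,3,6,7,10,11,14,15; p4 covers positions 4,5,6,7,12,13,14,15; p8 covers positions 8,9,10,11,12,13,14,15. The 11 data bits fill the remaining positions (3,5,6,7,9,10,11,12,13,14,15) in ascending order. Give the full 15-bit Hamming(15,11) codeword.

Place data bits at non-power-of-two positions: b3=1, b5=0, b6=1, b7=1, b9=1, b10=0, b11=1, b12=1, b13=1, b14=0, b15=0.
p1 = XOR of data positions {3,5,7,9,11,13,15} = 1⊕0⊕1⊕1⊕1⊕1⊕0 = 1
p2 = XOR of data positions {3,6,7,10,11,14,15} = 1⊕1⊕1⊕0⊕1⊕0⊕0 = 0
p4 = XOR of data positions {5,6,7,12,13,14,15} = 0⊕1⊕1⊕1⊕1⊕0⊕0 = 0
p8 = XOR of data positions {9,10,11,12,13,14,15} = 1⊕0⊕1⊕1⊕1⊕0⊕0 = 0
Codeword b1..b15 = 101001101011100

101001101011100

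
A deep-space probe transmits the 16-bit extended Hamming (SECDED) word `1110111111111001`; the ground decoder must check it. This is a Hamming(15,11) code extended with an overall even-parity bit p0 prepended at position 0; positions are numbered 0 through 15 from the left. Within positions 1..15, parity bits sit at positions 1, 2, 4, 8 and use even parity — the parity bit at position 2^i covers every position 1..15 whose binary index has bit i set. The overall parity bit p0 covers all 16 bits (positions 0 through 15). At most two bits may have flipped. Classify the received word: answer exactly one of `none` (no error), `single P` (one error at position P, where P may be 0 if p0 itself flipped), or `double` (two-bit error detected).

s1: b1⊕b3⊕b5⊕b7⊕b9⊕b11⊕b13⊕b15 = 1⊕0⊕1⊕1⊕1⊕1⊕0⊕1 = 0
s2: b2⊕b3⊕b6⊕b7⊕b10⊕b11⊕b14⊕b15 = 1⊕0⊕1⊕1⊕1⊕1⊕0⊕1 = 0
s4: b4⊕b5⊕b6⊕b7⊕b12⊕b13⊕b14⊕b15 = 1⊕1⊕1⊕1⊕1⊕0⊕0⊕1 = 0
s8: b8⊕b9⊕b10⊕b11⊕b12⊕b13⊕b14⊕b15 = 1⊕1⊕1⊕1⊕1⊕0⊕0⊕1 = 0
Syndrome (s8...s1) = 0000 → position 0 (no error).
Overall parity (XOR of all 16 bits, including p0): 1⊕1⊕1⊕0⊕1⊕1⊕1⊕1⊕1⊕1⊕1⊕1⊕1⊕0⊕0⊕1 = 1
Overall=1, syndrome position=0 → single-bit error at position 0.

single 0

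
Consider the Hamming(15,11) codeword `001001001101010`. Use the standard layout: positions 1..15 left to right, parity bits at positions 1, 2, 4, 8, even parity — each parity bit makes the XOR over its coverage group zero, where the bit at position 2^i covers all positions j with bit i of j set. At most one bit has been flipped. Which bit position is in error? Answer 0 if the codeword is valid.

4

s1: b1⊕b3⊕b5⊕b7⊕b9⊕b11⊕b13⊕b15 = 0⊕1⊕0⊕0⊕1⊕0⊕0⊕0 = 0
s2: b2⊕b3⊕b6⊕b7⊕b10⊕b11⊕b14⊕b15 = 0⊕1⊕1⊕0⊕1⊕0⊕1⊕0 = 0
s4: b4⊕b5⊕b6⊕b7⊕b12⊕b13⊕b14⊕b15 = 0⊕0⊕1⊕0⊕1⊕0⊕1⊕0 = 1
s8: b8⊕b9⊕b10⊕b11⊕b12⊕b13⊕b14⊕b15 = 0⊕1⊕1⊕0⊕1⊕0⊕1⊕0 = 0
Syndrome (s8...s1) = 0100 → position 4.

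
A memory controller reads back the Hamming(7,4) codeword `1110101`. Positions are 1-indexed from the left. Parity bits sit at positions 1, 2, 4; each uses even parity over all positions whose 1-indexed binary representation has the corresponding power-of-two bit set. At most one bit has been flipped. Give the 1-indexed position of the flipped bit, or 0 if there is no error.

2

s1: b1⊕b3⊕b5⊕b7 = 1⊕1⊕1⊕1 = 0
s2: b2⊕b3⊕b6⊕b7 = 1⊕1⊕0⊕1 = 1
s4: b4⊕b5⊕b6⊕b7 = 0⊕1⊕0⊕1 = 0
Syndrome (s4...s1) = 010 → position 2.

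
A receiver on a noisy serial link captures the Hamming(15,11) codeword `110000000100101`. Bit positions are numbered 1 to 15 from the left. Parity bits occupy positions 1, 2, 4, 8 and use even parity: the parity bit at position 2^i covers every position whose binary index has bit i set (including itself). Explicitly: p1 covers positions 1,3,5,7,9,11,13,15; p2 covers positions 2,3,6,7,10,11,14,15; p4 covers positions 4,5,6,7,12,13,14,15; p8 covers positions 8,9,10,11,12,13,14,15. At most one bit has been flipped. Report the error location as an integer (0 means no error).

11

s1: b1⊕b3⊕b5⊕b7⊕b9⊕b11⊕b13⊕b15 = 1⊕0⊕0⊕0⊕0⊕0⊕1⊕1 = 1
s2: b2⊕b3⊕b6⊕b7⊕b10⊕b11⊕b14⊕b15 = 1⊕0⊕0⊕0⊕1⊕0⊕0⊕1 = 1
s4: b4⊕b5⊕b6⊕b7⊕b12⊕b13⊕b14⊕b15 = 0⊕0⊕0⊕0⊕0⊕1⊕0⊕1 = 0
s8: b8⊕b9⊕b10⊕b11⊕b12⊕b13⊕b14⊕b15 = 0⊕0⊕1⊕0⊕0⊕1⊕0⊕1 = 1
Syndrome (s8...s1) = 1011 → position 11.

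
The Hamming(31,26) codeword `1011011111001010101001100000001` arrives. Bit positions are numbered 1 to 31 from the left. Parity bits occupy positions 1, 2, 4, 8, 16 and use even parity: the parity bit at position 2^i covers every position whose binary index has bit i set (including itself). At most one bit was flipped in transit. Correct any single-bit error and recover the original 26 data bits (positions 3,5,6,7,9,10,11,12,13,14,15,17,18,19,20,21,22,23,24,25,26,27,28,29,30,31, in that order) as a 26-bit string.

10111100101111001100000001

s1: b1⊕b3⊕b5⊕b7⊕b9⊕b11⊕b13⊕b15⊕b17⊕b19⊕b21⊕b23⊕b25⊕b27⊕b29⊕b31 = 1⊕1⊕0⊕1⊕1⊕0⊕1⊕1⊕1⊕1⊕0⊕1⊕0⊕0⊕0⊕1 = 0
s2: b2⊕b3⊕b6⊕b7⊕b10⊕b11⊕b14⊕b15⊕b18⊕b19⊕b22⊕b23⊕b26⊕b27⊕b30⊕b31 = 0⊕1⊕1⊕1⊕1⊕0⊕0⊕1⊕0⊕1⊕1⊕1⊕0⊕0⊕0⊕1 = 1
s4: b4⊕b5⊕b6⊕b7⊕b12⊕b13⊕b14⊕b15⊕b20⊕b21⊕b22⊕b23⊕b28⊕b29⊕b30⊕b31 = 1⊕0⊕1⊕1⊕0⊕1⊕0⊕1⊕0⊕0⊕1⊕1⊕0⊕0⊕0⊕1 = 0
s8: b8⊕b9⊕b10⊕b11⊕b12⊕b13⊕b14⊕b15⊕b24⊕b25⊕b26⊕b27⊕b28⊕b29⊕b30⊕b31 = 1⊕1⊕1⊕0⊕0⊕1⊕0⊕1⊕0⊕0⊕0⊕0⊕0⊕0⊕0⊕1 = 0
s16: b16⊕b17⊕b18⊕b19⊕b20⊕b21⊕b22⊕b23⊕b24⊕b25⊕b26⊕b27⊕b28⊕b29⊕b30⊕b31 = 0⊕1⊕0⊕1⊕0⊕0⊕1⊕1⊕0⊕0⊕0⊕0⊕0⊕0⊕0⊕1 = 1
Syndrome (s16...s1) = 10010 → position 18.
Flip bit 18: corrected codeword = 1011011111001010111001100000001
Data bits at positions 3,5,6,7,9,10,11,12,13,14,15,17,18,19,20,21,22,23,24,25,26,27,28,29,30,31: 10111100101111001100000001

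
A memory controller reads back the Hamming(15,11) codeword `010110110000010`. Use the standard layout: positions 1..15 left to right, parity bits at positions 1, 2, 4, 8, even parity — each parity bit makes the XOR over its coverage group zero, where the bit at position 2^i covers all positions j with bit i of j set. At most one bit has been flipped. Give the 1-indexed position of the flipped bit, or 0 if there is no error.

s1: b1⊕b3⊕b5⊕b7⊕b9⊕b11⊕b13⊕b15 = 0⊕0⊕1⊕1⊕0⊕0⊕0⊕0 = 0
s2: b2⊕b3⊕b6⊕b7⊕b10⊕b11⊕b14⊕b15 = 1⊕0⊕0⊕1⊕0⊕0⊕1⊕0 = 1
s4: b4⊕b5⊕b6⊕b7⊕b12⊕b13⊕b14⊕b15 = 1⊕1⊕0⊕1⊕0⊕0⊕1⊕0 = 0
s8: b8⊕b9⊕b10⊕b11⊕b12⊕b13⊕b14⊕b15 = 1⊕0⊕0⊕0⊕0⊕0⊕1⊕0 = 0
Syndrome (s8...s1) = 0010 → position 2.

2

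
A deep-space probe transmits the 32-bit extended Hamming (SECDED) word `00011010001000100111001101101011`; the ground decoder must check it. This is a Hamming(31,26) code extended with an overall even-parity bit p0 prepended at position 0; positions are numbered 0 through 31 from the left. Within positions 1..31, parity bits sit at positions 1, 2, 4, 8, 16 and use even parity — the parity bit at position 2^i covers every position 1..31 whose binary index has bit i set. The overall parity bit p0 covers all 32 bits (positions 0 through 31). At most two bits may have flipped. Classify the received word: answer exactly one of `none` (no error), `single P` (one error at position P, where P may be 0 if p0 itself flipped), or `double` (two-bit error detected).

s1: b1⊕b3⊕b5⊕b7⊕b9⊕b11⊕b13⊕b15⊕b17⊕b19⊕b21⊕b23⊕b25⊕b27⊕b29⊕b31 = 0⊕1⊕0⊕0⊕0⊕0⊕0⊕0⊕1⊕1⊕0⊕1⊕1⊕0⊕0⊕1 = 0
s2: b2⊕b3⊕b6⊕b7⊕b10⊕b11⊕b14⊕b15⊕b18⊕b19⊕b22⊕b23⊕b26⊕b27⊕b30⊕b31 = 0⊕1⊕1⊕0⊕1⊕0⊕1⊕0⊕1⊕1⊕1⊕1⊕1⊕0⊕1⊕1 = 1
s4: b4⊕b5⊕b6⊕b7⊕b12⊕b13⊕b14⊕b15⊕b20⊕b21⊕b22⊕b23⊕b28⊕b29⊕b30⊕b31 = 1⊕0⊕1⊕0⊕0⊕0⊕1⊕0⊕0⊕0⊕1⊕1⊕1⊕0⊕1⊕1 = 0
s8: b8⊕b9⊕b10⊕b11⊕b12⊕b13⊕b14⊕b15⊕b24⊕b25⊕b26⊕b27⊕b28⊕b29⊕b30⊕b31 = 0⊕0⊕1⊕0⊕0⊕0⊕1⊕0⊕0⊕1⊕1⊕0⊕1⊕0⊕1⊕1 = 1
s16: b16⊕b17⊕b18⊕b19⊕b20⊕b21⊕b22⊕b23⊕b24⊕b25⊕b26⊕b27⊕b28⊕b29⊕b30⊕b31 = 0⊕1⊕1⊕1⊕0⊕0⊕1⊕1⊕0⊕1⊕1⊕0⊕1⊕0⊕1⊕1 = 0
Syndrome (s16...s1) = 01010 → position 10.
Overall parity (XOR of all 32 bits, including p0): 0⊕0⊕0⊕1⊕1⊕0⊕1⊕0⊕0⊕0⊕1⊕0⊕0⊕0⊕1⊕0⊕0⊕1⊕1⊕1⊕0⊕0⊕1⊕1⊕0⊕1⊕1⊕0⊕1⊕0⊕1⊕1 = 1
Overall=1, syndrome position=10 → single-bit error at position 10.

single 10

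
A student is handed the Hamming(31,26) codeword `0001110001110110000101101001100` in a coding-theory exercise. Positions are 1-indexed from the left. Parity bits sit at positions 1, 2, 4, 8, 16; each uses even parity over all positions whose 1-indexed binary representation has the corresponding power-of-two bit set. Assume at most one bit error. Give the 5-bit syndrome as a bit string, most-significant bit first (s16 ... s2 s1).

00110

s1: b1⊕b3⊕b5⊕b7⊕b9⊕b11⊕b13⊕b15⊕b17⊕b19⊕b21⊕b23⊕b25⊕b27⊕b29⊕b31 = 0⊕0⊕1⊕0⊕0⊕1⊕0⊕1⊕0⊕0⊕0⊕1⊕1⊕0⊕1⊕0 = 0
s2: b2⊕b3⊕b6⊕b7⊕b10⊕b11⊕b14⊕b15⊕b18⊕b19⊕b22⊕b23⊕b26⊕b27⊕b30⊕b31 = 0⊕0⊕1⊕0⊕1⊕1⊕1⊕1⊕0⊕0⊕1⊕1⊕0⊕0⊕0⊕0 = 1
s4: b4⊕b5⊕b6⊕b7⊕b12⊕b13⊕b14⊕b15⊕b20⊕b21⊕b22⊕b23⊕b28⊕b29⊕b30⊕b31 = 1⊕1⊕1⊕0⊕1⊕0⊕1⊕1⊕1⊕0⊕1⊕1⊕1⊕1⊕0⊕0 = 1
s8: b8⊕b9⊕b10⊕b11⊕b12⊕b13⊕b14⊕b15⊕b24⊕b25⊕b26⊕b27⊕b28⊕b29⊕b30⊕b31 = 0⊕0⊕1⊕1⊕1⊕0⊕1⊕1⊕0⊕1⊕0⊕0⊕1⊕1⊕0⊕0 = 0
s16: b16⊕b17⊕b18⊕b19⊕b20⊕b21⊕b22⊕b23⊕b24⊕b25⊕b26⊕b27⊕b28⊕b29⊕b30⊕b31 = 0⊕0⊕0⊕0⊕1⊕0⊕1⊕1⊕0⊕1⊕0⊕0⊕1⊕1⊕0⊕0 = 0
Syndrome (s16...s1) = 00110 → position 6.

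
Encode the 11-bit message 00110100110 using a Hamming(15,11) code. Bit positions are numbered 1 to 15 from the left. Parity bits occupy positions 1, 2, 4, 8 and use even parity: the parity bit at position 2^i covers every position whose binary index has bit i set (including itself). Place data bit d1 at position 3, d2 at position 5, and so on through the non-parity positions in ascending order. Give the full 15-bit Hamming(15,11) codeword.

Place data bits at non-power-of-two positions: b3=0, b5=0, b6=1, b7=1, b9=0, b10=1, b11=0, b12=0, b13=1, b14=1, b15=0.
p1 = XOR of data positions {3,5,7,9,11,13,15} = 0⊕0⊕1⊕0⊕0⊕1⊕0 = 0
p2 = XOR of data positions {3,6,7,10,11,14,15} = 0⊕1⊕1⊕1⊕0⊕1⊕0 = 0
p4 = XOR of data positions {5,6,7,12,13,14,15} = 0⊕1⊕1⊕0⊕1⊕1⊕0 = 0
p8 = XOR of data positions {9,10,11,12,13,14,15} = 0⊕1⊕0⊕0⊕1⊕1⊕0 = 1
Codeword b1..b15 = 000001110100110

000001110100110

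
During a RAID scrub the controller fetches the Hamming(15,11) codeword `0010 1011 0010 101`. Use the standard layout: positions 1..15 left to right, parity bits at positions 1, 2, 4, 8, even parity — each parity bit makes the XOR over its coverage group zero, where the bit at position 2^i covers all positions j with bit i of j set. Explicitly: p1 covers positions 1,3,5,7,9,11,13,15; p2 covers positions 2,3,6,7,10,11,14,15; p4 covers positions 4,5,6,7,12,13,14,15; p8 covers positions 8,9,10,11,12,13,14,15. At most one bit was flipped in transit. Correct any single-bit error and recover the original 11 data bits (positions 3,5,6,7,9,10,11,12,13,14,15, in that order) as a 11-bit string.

s1: b1⊕b3⊕b5⊕b7⊕b9⊕b11⊕b13⊕b15 = 0⊕1⊕1⊕1⊕0⊕1⊕1⊕1 = 0
s2: b2⊕b3⊕b6⊕b7⊕b10⊕b11⊕b14⊕b15 = 0⊕1⊕0⊕1⊕0⊕1⊕0⊕1 = 0
s4: b4⊕b5⊕b6⊕b7⊕b12⊕b13⊕b14⊕b15 = 0⊕1⊕0⊕1⊕0⊕1⊕0⊕1 = 0
s8: b8⊕b9⊕b10⊕b11⊕b12⊕b13⊕b14⊕b15 = 1⊕0⊕0⊕1⊕0⊕1⊕0⊕1 = 0
Syndrome (s8...s1) = 0000 → position 0 (no error).
No correction needed.
Data bits at positions 3,5,6,7,9,10,11,12,13,14,15: 11010010101

11010010101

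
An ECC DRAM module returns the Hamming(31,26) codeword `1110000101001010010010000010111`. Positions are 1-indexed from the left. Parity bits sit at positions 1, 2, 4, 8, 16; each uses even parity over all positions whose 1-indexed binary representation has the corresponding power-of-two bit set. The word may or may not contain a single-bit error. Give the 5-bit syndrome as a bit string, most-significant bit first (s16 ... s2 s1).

00000

s1: b1⊕b3⊕b5⊕b7⊕b9⊕b11⊕b13⊕b15⊕b17⊕b19⊕b21⊕b23⊕b25⊕b27⊕b29⊕b31 = 1⊕1⊕0⊕0⊕0⊕0⊕1⊕1⊕0⊕0⊕1⊕0⊕0⊕1⊕1⊕1 = 0
s2: b2⊕b3⊕b6⊕b7⊕b10⊕b11⊕b14⊕b15⊕b18⊕b19⊕b22⊕b23⊕b26⊕b27⊕b30⊕b31 = 1⊕1⊕0⊕0⊕1⊕0⊕0⊕1⊕1⊕0⊕0⊕0⊕0⊕1⊕1⊕1 = 0
s4: b4⊕b5⊕b6⊕b7⊕b12⊕b13⊕b14⊕b15⊕b20⊕b21⊕b22⊕b23⊕b28⊕b29⊕b30⊕b31 = 0⊕0⊕0⊕0⊕0⊕1⊕0⊕1⊕0⊕1⊕0⊕0⊕0⊕1⊕1⊕1 = 0
s8: b8⊕b9⊕b10⊕b11⊕b12⊕b13⊕b14⊕b15⊕b24⊕b25⊕b26⊕b27⊕b28⊕b29⊕b30⊕b31 = 1⊕0⊕1⊕0⊕0⊕1⊕0⊕1⊕0⊕0⊕0⊕1⊕0⊕1⊕1⊕1 = 0
s16: b16⊕b17⊕b18⊕b19⊕b20⊕b21⊕b22⊕b23⊕b24⊕b25⊕b26⊕b27⊕b28⊕b29⊕b30⊕b31 = 0⊕0⊕1⊕0⊕0⊕1⊕0⊕0⊕0⊕0⊕0⊕1⊕0⊕1⊕1⊕1 = 0
Syndrome (s16...s1) = 00000 → position 0 (no error).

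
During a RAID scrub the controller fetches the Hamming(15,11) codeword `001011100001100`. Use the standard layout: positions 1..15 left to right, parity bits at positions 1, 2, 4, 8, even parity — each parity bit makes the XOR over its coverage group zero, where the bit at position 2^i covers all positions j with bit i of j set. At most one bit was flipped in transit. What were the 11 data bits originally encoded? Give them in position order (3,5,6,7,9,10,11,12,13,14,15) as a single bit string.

11010001100

s1: b1⊕b3⊕b5⊕b7⊕b9⊕b11⊕b13⊕b15 = 0⊕1⊕1⊕1⊕0⊕0⊕1⊕0 = 0
s2: b2⊕b3⊕b6⊕b7⊕b10⊕b11⊕b14⊕b15 = 0⊕1⊕1⊕1⊕0⊕0⊕0⊕0 = 1
s4: b4⊕b5⊕b6⊕b7⊕b12⊕b13⊕b14⊕b15 = 0⊕1⊕1⊕1⊕1⊕1⊕0⊕0 = 1
s8: b8⊕b9⊕b10⊕b11⊕b12⊕b13⊕b14⊕b15 = 0⊕0⊕0⊕0⊕1⊕1⊕0⊕0 = 0
Syndrome (s8...s1) = 0110 → position 6.
Flip bit 6: corrected codeword = 001010100001100
Data bits at positions 3,5,6,7,9,10,11,12,13,14,15: 11010001100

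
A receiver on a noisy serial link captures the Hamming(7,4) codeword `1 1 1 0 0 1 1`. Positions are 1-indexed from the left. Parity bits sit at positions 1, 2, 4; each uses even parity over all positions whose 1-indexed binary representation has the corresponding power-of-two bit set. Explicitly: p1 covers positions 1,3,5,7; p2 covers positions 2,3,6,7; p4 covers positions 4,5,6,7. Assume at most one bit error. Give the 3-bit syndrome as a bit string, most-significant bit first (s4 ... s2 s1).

s1: b1⊕b3⊕b5⊕b7 = 1⊕1⊕0⊕1 = 1
s2: b2⊕b3⊕b6⊕b7 = 1⊕1⊕1⊕1 = 0
s4: b4⊕b5⊕b6⊕b7 = 0⊕0⊕1⊕1 = 0
Syndrome (s4...s1) = 001 → position 1.

001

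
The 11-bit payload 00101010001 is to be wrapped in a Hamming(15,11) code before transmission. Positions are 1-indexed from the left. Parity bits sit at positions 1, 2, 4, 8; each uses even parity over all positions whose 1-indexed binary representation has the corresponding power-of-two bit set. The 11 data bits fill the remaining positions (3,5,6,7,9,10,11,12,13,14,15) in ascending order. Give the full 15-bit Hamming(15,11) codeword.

110001011010001

Place data bits at non-power-of-two positions: b3=0, b5=0, b6=1, b7=0, b9=1, b10=0, b11=1, b12=0, b13=0, b14=0, b15=1.
p1 = XOR of data positions {3,5,7,9,11,13,15} = 0⊕0⊕0⊕1⊕1⊕0⊕1 = 1
p2 = XOR of data positions {3,6,7,10,11,14,15} = 0⊕1⊕0⊕0⊕1⊕0⊕1 = 1
p4 = XOR of data positions {5,6,7,12,13,14,15} = 0⊕1⊕0⊕0⊕0⊕0⊕1 = 0
p8 = XOR of data positions {9,10,11,12,13,14,15} = 1⊕0⊕1⊕0⊕0⊕0⊕1 = 1
Codeword b1..b15 = 110001011010001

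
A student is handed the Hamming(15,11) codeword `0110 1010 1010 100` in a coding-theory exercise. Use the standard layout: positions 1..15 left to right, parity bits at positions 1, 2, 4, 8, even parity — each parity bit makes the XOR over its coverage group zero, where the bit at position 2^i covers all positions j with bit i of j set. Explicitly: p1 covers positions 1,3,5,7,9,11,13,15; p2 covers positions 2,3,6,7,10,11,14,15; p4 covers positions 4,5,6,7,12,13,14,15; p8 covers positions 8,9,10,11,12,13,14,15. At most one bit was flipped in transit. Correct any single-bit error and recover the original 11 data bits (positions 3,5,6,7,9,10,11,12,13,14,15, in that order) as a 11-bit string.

s1: b1⊕b3⊕b5⊕b7⊕b9⊕b11⊕b13⊕b15 = 0⊕1⊕1⊕1⊕1⊕1⊕1⊕0 = 0
s2: b2⊕b3⊕b6⊕b7⊕b10⊕b11⊕b14⊕b15 = 1⊕1⊕0⊕1⊕0⊕1⊕0⊕0 = 0
s4: b4⊕b5⊕b6⊕b7⊕b12⊕b13⊕b14⊕b15 = 0⊕1⊕0⊕1⊕0⊕1⊕0⊕0 = 1
s8: b8⊕b9⊕b10⊕b11⊕b12⊕b13⊕b14⊕b15 = 0⊕1⊕0⊕1⊕0⊕1⊕0⊕0 = 1
Syndrome (s8...s1) = 1100 → position 12.
Flip bit 12: corrected codeword = 011010101011100
Data bits at positions 3,5,6,7,9,10,11,12,13,14,15: 11011011100

11011011100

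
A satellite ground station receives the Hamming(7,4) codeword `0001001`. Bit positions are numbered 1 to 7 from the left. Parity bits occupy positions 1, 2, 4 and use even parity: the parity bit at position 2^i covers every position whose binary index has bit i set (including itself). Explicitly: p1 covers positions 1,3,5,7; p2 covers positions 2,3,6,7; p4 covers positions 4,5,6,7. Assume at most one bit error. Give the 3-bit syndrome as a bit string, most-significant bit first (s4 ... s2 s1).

011

s1: b1⊕b3⊕b5⊕b7 = 0⊕0⊕0⊕1 = 1
s2: b2⊕b3⊕b6⊕b7 = 0⊕0⊕0⊕1 = 1
s4: b4⊕b5⊕b6⊕b7 = 1⊕0⊕0⊕1 = 0
Syndrome (s4...s1) = 011 → position 3.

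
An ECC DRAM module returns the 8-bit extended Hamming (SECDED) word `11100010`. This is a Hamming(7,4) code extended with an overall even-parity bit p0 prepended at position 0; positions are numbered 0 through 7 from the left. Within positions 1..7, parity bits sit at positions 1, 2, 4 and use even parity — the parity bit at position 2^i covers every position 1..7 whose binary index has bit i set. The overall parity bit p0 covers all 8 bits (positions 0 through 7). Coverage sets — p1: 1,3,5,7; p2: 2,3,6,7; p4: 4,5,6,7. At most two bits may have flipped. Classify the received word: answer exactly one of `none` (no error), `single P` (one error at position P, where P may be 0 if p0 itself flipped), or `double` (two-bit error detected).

double

s1: b1⊕b3⊕b5⊕b7 = 1⊕0⊕0⊕0 = 1
s2: b2⊕b3⊕b6⊕b7 = 1⊕0⊕1⊕0 = 0
s4: b4⊕b5⊕b6⊕b7 = 0⊕0⊕1⊕0 = 1
Syndrome (s4...s1) = 101 → position 5.
Overall parity (XOR of all 8 bits, including p0): 1⊕1⊕1⊕0⊕0⊕0⊕1⊕0 = 0
Overall=0, syndrome position=5 → double-bit error detected (uncorrectable).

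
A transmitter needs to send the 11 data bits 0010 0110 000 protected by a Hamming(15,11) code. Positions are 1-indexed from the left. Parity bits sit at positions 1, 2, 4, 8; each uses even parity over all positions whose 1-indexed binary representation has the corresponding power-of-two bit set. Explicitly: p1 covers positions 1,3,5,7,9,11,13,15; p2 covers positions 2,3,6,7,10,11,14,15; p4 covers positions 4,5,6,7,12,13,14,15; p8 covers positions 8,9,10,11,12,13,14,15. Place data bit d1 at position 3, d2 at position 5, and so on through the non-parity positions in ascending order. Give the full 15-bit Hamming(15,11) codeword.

Place data bits at non-power-of-two positions: b3=0, b5=0, b6=1, b7=0, b9=0, b10=1, b11=1, b12=0, b13=0, b14=0, b15=0.
p1 = XOR of data positions {3,5,7,9,11,13,15} = 0⊕0⊕0⊕0⊕1⊕0⊕0 = 1
p2 = XOR of data positions {3,6,7,10,11,14,15} = 0⊕1⊕0⊕1⊕1⊕0⊕0 = 1
p4 = XOR of data positions {5,6,7,12,13,14,15} = 0⊕1⊕0⊕0⊕0⊕0⊕0 = 1
p8 = XOR of data positions {9,10,11,12,13,14,15} = 0⊕1⊕1⊕0⊕0⊕0⊕0 = 0
Codeword b1..b15 = 110101000110000

110101000110000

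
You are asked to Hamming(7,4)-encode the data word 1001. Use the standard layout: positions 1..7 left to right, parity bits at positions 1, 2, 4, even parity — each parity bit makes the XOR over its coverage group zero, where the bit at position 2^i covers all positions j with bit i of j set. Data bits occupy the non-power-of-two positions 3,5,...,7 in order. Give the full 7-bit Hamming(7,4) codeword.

0011001

Place data bits at non-power-of-two positions: b3=1, b5=0, b6=0, b7=1.
p1 = XOR of data positions {3,5,7} = 1⊕0⊕1 = 0
p2 = XOR of data positions {3,6,7} = 1⊕0⊕1 = 0
p4 = XOR of data positions {5,6,7} = 0⊕0⊕1 = 1
Codeword b1..b7 = 0011001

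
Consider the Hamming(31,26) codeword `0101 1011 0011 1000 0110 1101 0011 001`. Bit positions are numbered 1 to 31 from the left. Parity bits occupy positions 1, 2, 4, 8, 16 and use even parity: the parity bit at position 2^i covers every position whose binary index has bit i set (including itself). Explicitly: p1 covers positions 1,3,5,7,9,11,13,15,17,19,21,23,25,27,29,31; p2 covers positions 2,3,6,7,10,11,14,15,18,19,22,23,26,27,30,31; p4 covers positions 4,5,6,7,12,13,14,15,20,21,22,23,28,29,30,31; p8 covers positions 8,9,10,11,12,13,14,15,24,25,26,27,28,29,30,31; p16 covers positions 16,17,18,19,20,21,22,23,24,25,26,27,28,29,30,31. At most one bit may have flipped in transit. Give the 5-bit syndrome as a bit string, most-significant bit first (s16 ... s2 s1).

00100

s1: b1⊕b3⊕b5⊕b7⊕b9⊕b11⊕b13⊕b15⊕b17⊕b19⊕b21⊕b23⊕b25⊕b27⊕b29⊕b31 = 0⊕0⊕1⊕1⊕0⊕1⊕1⊕0⊕0⊕1⊕1⊕0⊕0⊕1⊕0⊕1 = 0
s2: b2⊕b3⊕b6⊕b7⊕b10⊕b11⊕b14⊕b15⊕b18⊕b19⊕b22⊕b23⊕b26⊕b27⊕b30⊕b31 = 1⊕0⊕0⊕1⊕0⊕1⊕0⊕0⊕1⊕1⊕1⊕0⊕0⊕1⊕0⊕1 = 0
s4: b4⊕b5⊕b6⊕b7⊕b12⊕b13⊕b14⊕b15⊕b20⊕b21⊕b22⊕b23⊕b28⊕b29⊕b30⊕b31 = 1⊕1⊕0⊕1⊕1⊕1⊕0⊕0⊕0⊕1⊕1⊕0⊕1⊕0⊕0⊕1 = 1
s8: b8⊕b9⊕b10⊕b11⊕b12⊕b13⊕b14⊕b15⊕b24⊕b25⊕b26⊕b27⊕b28⊕b29⊕b30⊕b31 = 1⊕0⊕0⊕1⊕1⊕1⊕0⊕0⊕1⊕0⊕0⊕1⊕1⊕0⊕0⊕1 = 0
s16: b16⊕b17⊕b18⊕b19⊕b20⊕b21⊕b22⊕b23⊕b24⊕b25⊕b26⊕b27⊕b28⊕b29⊕b30⊕b31 = 0⊕0⊕1⊕1⊕0⊕1⊕1⊕0⊕1⊕0⊕0⊕1⊕1⊕0⊕0⊕1 = 0
Syndrome (s16...s1) = 00100 → position 4.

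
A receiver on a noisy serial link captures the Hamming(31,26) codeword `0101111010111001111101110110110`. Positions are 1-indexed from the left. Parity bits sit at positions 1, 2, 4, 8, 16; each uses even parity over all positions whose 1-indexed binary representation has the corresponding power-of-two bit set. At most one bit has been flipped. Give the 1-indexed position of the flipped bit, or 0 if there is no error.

s1: b1⊕b3⊕b5⊕b7⊕b9⊕b11⊕b13⊕b15⊕b17⊕b19⊕b21⊕b23⊕b25⊕b27⊕b29⊕b31 = 0⊕0⊕1⊕1⊕1⊕1⊕1⊕0⊕1⊕1⊕0⊕1⊕0⊕1⊕1⊕0 = 0
s2: b2⊕b3⊕b6⊕b7⊕b10⊕b11⊕b14⊕b15⊕b18⊕b19⊕b22⊕b23⊕b26⊕b27⊕b30⊕b31 = 1⊕0⊕1⊕1⊕0⊕1⊕0⊕0⊕1⊕1⊕1⊕1⊕1⊕1⊕1⊕0 = 1
s4: b4⊕b5⊕b6⊕b7⊕b12⊕b13⊕b14⊕b15⊕b20⊕b21⊕b22⊕b23⊕b28⊕b29⊕b30⊕b31 = 1⊕1⊕1⊕1⊕1⊕1⊕0⊕0⊕1⊕0⊕1⊕1⊕0⊕1⊕1⊕0 = 1
s8: b8⊕b9⊕b10⊕b11⊕b12⊕b13⊕b14⊕b15⊕b24⊕b25⊕b26⊕b27⊕b28⊕b29⊕b30⊕b31 = 0⊕1⊕0⊕1⊕1⊕1⊕0⊕0⊕1⊕0⊕1⊕1⊕0⊕1⊕1⊕0 = 1
s16: b16⊕b17⊕b18⊕b19⊕b20⊕b21⊕b22⊕b23⊕b24⊕b25⊕b26⊕b27⊕b28⊕b29⊕b30⊕b31 = 1⊕1⊕1⊕1⊕1⊕0⊕1⊕1⊕1⊕0⊕1⊕1⊕0⊕1⊕1⊕0 = 0
Syndrome (s16...s1) = 01110 → position 14.

14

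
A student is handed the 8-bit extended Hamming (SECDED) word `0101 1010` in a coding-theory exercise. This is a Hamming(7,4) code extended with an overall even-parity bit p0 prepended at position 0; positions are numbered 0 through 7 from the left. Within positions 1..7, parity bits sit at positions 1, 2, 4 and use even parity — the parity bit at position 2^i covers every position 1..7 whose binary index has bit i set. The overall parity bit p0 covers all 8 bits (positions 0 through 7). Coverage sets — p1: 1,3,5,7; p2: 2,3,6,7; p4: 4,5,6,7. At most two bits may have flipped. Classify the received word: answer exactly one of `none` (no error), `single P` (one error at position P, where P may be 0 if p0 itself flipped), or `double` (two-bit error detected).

s1: b1⊕b3⊕b5⊕b7 = 1⊕1⊕0⊕0 = 0
s2: b2⊕b3⊕b6⊕b7 = 0⊕1⊕1⊕0 = 0
s4: b4⊕b5⊕b6⊕b7 = 1⊕0⊕1⊕0 = 0
Syndrome (s4...s1) = 000 → position 0 (no error).
Overall parity (XOR of all 8 bits, including p0): 0⊕1⊕0⊕1⊕1⊕0⊕1⊕0 = 0
Overall=0, syndrome position=0 → no error.

none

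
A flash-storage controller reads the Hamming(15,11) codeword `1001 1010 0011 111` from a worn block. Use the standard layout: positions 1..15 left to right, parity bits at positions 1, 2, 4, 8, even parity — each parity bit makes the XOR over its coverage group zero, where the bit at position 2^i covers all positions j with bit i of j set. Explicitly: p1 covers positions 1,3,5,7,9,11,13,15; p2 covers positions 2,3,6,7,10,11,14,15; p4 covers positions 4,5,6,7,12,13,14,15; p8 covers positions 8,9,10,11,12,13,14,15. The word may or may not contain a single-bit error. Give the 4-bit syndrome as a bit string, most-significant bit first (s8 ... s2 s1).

1100

s1: b1⊕b3⊕b5⊕b7⊕b9⊕b11⊕b13⊕b15 = 1⊕0⊕1⊕1⊕0⊕1⊕1⊕1 = 0
s2: b2⊕b3⊕b6⊕b7⊕b10⊕b11⊕b14⊕b15 = 0⊕0⊕0⊕1⊕0⊕1⊕1⊕1 = 0
s4: b4⊕b5⊕b6⊕b7⊕b12⊕b13⊕b14⊕b15 = 1⊕1⊕0⊕1⊕1⊕1⊕1⊕1 = 1
s8: b8⊕b9⊕b10⊕b11⊕b12⊕b13⊕b14⊕b15 = 0⊕0⊕0⊕1⊕1⊕1⊕1⊕1 = 1
Syndrome (s8...s1) = 1100 → position 12.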